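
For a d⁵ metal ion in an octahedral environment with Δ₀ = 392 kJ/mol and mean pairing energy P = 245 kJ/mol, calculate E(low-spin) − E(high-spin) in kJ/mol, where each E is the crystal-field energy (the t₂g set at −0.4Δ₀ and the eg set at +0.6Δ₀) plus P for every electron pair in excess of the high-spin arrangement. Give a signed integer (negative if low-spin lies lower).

-294

High-spin: t₂g³ eg², CFSE = 0.0Δ₀ = 0 kJ/mol.
For low-spin the configuration is t₂g⁵ eg⁰: orbital energy -2.0 × 392 = -784 kJ/mol, and 2 additional pairs relative to high-spin add 490 kJ/mol, giving -294 kJ/mol.
The difference is -294 − (0) = -294 kJ/mol, so low-spin lies lower.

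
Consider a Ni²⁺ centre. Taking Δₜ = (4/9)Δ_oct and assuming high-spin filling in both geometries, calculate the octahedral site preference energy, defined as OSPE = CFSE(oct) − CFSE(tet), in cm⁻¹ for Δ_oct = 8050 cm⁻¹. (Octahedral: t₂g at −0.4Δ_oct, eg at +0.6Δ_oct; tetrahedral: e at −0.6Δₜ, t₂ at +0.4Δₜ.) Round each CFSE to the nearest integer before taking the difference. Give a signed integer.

-6798

Ni²⁺: group 10, so d-count = 10 − 2 = 8.
In an octahedral site d⁸ (HS) is t₂g⁶ eg², giving CFSE(oct) = -1.2Δ_oct = -9660 cm⁻¹.
Tetrahedral: e⁴ t₂⁴, CFSE = 4(−0.6) + 4(+0.4) = -0.8Δₜ = -0.8 × (4/9) × 8050 = -2862 cm⁻¹.
OSPE = CFSE(oct) − CFSE(tet) = -9660 − (-2862) = -6798 cm⁻¹.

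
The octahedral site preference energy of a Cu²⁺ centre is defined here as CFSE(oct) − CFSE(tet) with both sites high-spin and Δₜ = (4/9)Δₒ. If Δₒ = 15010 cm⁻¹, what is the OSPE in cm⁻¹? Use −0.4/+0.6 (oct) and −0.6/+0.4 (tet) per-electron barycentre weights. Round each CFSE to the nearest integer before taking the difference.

Cu sits in group 11; removing 2 electrons leaves Cu²⁺ with 11 − 2 = 9 d electrons.
Octahedral (high-spin): t2g^6 e_g^3, CFSE = 6(−0.4) + 3(+0.6) = -0.6Δₒ = -0.6 × 15010 = -9006 cm⁻¹.
Tetrahedral: e^4 t2^5, CFSE = 4(−0.6) + 5(+0.4) = -0.4Δₜ = -0.4 × (4/9) × 15010 = -2668 cm⁻¹.
OSPE = -9006 − (-2668) = -6338 cm⁻¹.

-6338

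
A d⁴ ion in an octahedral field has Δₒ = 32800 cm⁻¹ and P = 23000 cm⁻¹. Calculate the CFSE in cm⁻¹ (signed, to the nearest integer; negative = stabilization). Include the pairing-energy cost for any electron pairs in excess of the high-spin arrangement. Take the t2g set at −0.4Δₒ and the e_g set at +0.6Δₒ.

-29480

Δₒ > P, so pairing is preferred: the ground state is low-spin.
Configuration: t2g^4 e_g^0.
Orbital CFSE = -1.6Δₒ = -1.6 × 32800 = -52480 cm⁻¹.
Excess pairs vs high-spin: 1 − 0 = 1; pairing cost = +23000 cm⁻¹.
Net CFSE = -52480 + 23000 = -29480 cm⁻¹.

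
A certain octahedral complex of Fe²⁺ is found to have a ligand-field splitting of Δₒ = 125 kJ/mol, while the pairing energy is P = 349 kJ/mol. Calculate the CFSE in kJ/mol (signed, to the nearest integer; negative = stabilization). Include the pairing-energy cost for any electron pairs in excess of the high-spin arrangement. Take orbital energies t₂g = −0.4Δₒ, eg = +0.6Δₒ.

Group 8 minus oxidation state +2 gives a d⁶ configuration for Fe²⁺.
Since Δₒ = 125 kJ/mol < P = 349 kJ/mol, the complex adopts the high-spin configuration.
Configuration: t₂g⁴ eg².
Orbital CFSE = -0.4Δₒ = -0.4 × 125 = -50 kJ/mol.
High-spin has no excess pairs, so no pairing correction applies.

-50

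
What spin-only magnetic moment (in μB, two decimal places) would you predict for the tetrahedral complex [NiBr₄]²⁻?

2.83 μB

Each Br⁻ contributes -1; 4 × (-1) = -4. With overall charge -2, Ni is in the +2 oxidation state.
Ni sits in group 10; removing 2 electrons leaves Ni²⁺ with 10 − 2 = 8 d electrons.
With tetrahedral geometry the complex is necessarily high-spin.
Configuration: e⁴ t₂⁴ → 2 unpaired electrons.
μ(spin-only) = √[2(2+2)] = √8 ≈ 2.83 μB.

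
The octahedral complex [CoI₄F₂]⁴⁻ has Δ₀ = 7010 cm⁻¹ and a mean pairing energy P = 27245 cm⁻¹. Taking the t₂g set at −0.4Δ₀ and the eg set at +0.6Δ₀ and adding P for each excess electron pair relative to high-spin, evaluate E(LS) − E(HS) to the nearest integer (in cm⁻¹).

20235

Ligand charges: 4×(-1) from I⁻ and 2×(-1) from F⁻ sum to -6; with overall charge -4, Co is +2.
Co is in group 9, so Co²⁺ is d⁷ (9 − 2 = 7).
High-spin: t₂g⁵ eg², CFSE = -0.8Δ₀ = -5608 cm⁻¹.
Low-spin: t₂g⁶ eg¹, orbital CFSE = -1.8Δ₀ = -12618 cm⁻¹; plus 1 excess pair × P = +27245 cm⁻¹; total 14627 cm⁻¹.
The difference is 14627 − (-5608) = 20235 cm⁻¹, so high-spin lies lower.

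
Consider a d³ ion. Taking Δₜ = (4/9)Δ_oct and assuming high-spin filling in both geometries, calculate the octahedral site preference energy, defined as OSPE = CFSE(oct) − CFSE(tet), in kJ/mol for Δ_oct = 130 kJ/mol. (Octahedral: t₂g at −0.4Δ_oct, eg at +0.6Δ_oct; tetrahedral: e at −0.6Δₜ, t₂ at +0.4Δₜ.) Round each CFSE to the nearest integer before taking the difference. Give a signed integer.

Octahedral high-spin t₂g³ eg⁰: CFSE = -1.2 × 130 = -156 kJ/mol.
Tetrahedral: e² t₂¹, CFSE = 2(−0.6) + 1(+0.4) = -0.8Δₜ = -0.8 × (4/9) × 130 = -46 kJ/mol.
OSPE = CFSE(oct) − CFSE(tet) = -156 − (-46) = -110 kJ/mol.

-110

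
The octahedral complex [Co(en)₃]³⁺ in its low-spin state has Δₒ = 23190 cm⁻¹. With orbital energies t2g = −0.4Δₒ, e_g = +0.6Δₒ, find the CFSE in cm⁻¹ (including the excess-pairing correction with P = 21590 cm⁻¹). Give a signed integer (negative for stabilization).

-12476

en is neutral, so the +3 overall charge sits on Co: oxidation state +3.
Group 9 minus oxidation state +3 gives a d⁶ configuration for Co³⁺.
The d⁶ electrons fill as t2g^6 e_g^0.
Orbital CFSE = 6(-0.4) + 0(0.6) = -2.4Δₒ = -2.4 × 23190 = -55656 cm⁻¹.
Pairing penalty: 3 pairs vs 1 in the high-spin reference → 2 extra × P = 43180 cm⁻¹.
Net CFSE = -55656 + 43180 = -12476 cm⁻¹.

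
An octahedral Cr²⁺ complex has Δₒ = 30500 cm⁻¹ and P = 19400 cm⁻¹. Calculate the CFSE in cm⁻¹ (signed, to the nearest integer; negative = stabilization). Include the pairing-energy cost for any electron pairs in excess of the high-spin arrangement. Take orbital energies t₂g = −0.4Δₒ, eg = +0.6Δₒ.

Cr sits in group 6; removing 2 electrons leaves Cr²⁺ with 6 − 2 = 4 d electrons.
With Δₒ > P the complex is low-spin.
Configuration: t₂g⁴ eg⁰.
Orbital CFSE = -1.6Δₒ = -1.6 × 30500 = -48800 cm⁻¹.
Excess pairs vs high-spin: 1 − 0 = 1; pairing cost = +19400 cm⁻¹.
Net CFSE = -48800 + 19400 = -29400 cm⁻¹.

-29400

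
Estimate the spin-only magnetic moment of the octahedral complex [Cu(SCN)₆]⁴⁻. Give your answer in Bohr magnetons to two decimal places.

1.73 Bohr magnetons

Each SCN⁻ contributes -1; 6 × (-1) = -6. With overall charge -4, Cu is in the +2 oxidation state.
Cu is in group 11, so Cu²⁺ is d⁹ (11 − 2 = 9).
Configuration: t₂g⁶ eg³ → 1 unpaired electron.
μ(spin-only) = √[1(1+2)] = √3 ≈ 1.73 Bohr magnetons.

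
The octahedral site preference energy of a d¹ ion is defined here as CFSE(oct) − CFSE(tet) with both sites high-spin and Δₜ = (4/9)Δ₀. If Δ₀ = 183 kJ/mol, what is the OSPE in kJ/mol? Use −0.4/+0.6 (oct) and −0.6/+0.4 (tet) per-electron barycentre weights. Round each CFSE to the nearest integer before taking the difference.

-24

Octahedral (high-spin): t₂g¹ eg⁰, CFSE = 1(−0.4) + 0(+0.6) = -0.4Δ₀ = -0.4 × 183 = -73 kJ/mol.
Tetrahedral e¹ t₂⁰ gives -0.6Δₜ = -0.6 × (4/9) × 183 = -49 kJ/mol.
OSPE = CFSE(oct) − CFSE(tet) = -73 − (-49) = -24 kJ/mol.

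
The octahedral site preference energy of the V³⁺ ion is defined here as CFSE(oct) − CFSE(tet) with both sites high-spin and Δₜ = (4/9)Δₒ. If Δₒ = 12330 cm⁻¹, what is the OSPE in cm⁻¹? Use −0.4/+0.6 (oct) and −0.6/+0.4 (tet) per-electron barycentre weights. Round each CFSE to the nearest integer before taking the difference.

-3288

V sits in group 5; removing 3 electrons leaves V³⁺ with 5 − 3 = 2 d electrons.
Octahedral high-spin t2g^2 e_g^0: CFSE = -0.8 × 12330 = -9864 cm⁻¹.
Tetrahedral: e^2 t2^0, CFSE = 2(−0.6) + 0(+0.4) = -1.2Δₜ = -1.2 × (4/9) × 12330 = -6576 cm⁻¹.
OSPE = CFSE(oct) − CFSE(tet) = -9864 − (-6576) = -3288 cm⁻¹.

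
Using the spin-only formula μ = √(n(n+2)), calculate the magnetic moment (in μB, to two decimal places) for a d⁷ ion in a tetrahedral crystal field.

Tetrahedral fields are weak (Δₜ ≈ 4/9 Δₒ), so electrons fill high-spin.
Configuration: e⁴ t₂³ → 3 unpaired electrons.
μ(spin-only) = √[3(3+2)] = √15 ≈ 3.87 μB.

3.87 μB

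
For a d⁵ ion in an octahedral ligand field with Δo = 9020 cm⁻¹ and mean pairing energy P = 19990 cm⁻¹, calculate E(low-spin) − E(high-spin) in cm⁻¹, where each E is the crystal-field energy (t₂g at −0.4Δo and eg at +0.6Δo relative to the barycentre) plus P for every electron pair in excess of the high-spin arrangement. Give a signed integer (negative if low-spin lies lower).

In the high-spin limit (t₂g³ eg²) the orbital term is 0.0Δo = 0 cm⁻¹, with no excess pairing.
Low-spin: t₂g⁵ eg⁰, orbital CFSE = -2.0Δo = -18040 cm⁻¹; plus 2 excess pairs × P = +39980 cm⁻¹; total 21940 cm⁻¹.
Thus E(LS) − E(HS) = 21940 cm⁻¹.

21940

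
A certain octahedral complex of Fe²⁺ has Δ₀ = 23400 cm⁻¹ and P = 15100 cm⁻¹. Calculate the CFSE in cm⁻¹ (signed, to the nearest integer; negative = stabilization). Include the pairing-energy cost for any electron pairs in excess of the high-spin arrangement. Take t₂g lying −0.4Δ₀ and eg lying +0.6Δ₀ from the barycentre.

-25960

Group 8 minus oxidation state +2 gives a d⁶ configuration for Fe²⁺.
With Δ₀ > P the complex is low-spin.
Configuration: t₂g⁶ eg⁰.
Orbital CFSE = -2.4Δ₀ = -2.4 × 23400 = -56160 cm⁻¹.
Excess pairs vs high-spin: 3 − 1 = 2; pairing cost = +30200 cm⁻¹.
Net CFSE = -56160 + 30200 = -25960 cm⁻¹.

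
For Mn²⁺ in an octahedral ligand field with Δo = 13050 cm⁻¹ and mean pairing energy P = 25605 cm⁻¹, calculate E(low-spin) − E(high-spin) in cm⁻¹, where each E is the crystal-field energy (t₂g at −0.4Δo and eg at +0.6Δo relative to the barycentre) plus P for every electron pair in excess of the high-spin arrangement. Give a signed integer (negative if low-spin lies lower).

Mn²⁺: group 7, so d-count = 7 − 2 = 5.
In the high-spin limit (t₂g³ eg²) the orbital term is 0.0Δo = 0 cm⁻¹, with no excess pairing.
Low-spin: t₂g⁵ eg⁰, orbital CFSE = -2.0Δo = -26100 cm⁻¹; plus 2 excess pairs × P = +51210 cm⁻¹; total 25110 cm⁻¹.
E(LS) − E(HS) = 25110 − (0) = 25110 cm⁻¹.

25110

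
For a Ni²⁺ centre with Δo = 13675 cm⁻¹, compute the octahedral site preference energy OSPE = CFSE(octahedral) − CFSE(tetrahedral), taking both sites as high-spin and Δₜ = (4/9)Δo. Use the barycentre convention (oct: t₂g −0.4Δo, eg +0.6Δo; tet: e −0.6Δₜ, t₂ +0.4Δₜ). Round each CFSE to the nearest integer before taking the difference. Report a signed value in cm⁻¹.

-11548

Group 10 minus oxidation state +2 gives a d⁸ configuration for Ni²⁺.
Octahedral (high-spin): t2g^6 e_g^2, CFSE = 6(−0.4) + 2(+0.6) = -1.2Δo = -1.2 × 13675 = -16410 cm⁻¹.
Tetrahedral: e^4 t2^4, CFSE = 4(−0.6) + 4(+0.4) = -0.8Δₜ = -0.8 × (4/9) × 13675 = -4862 cm⁻¹.
OSPE = -16410 − (-4862) = -11548 cm⁻¹.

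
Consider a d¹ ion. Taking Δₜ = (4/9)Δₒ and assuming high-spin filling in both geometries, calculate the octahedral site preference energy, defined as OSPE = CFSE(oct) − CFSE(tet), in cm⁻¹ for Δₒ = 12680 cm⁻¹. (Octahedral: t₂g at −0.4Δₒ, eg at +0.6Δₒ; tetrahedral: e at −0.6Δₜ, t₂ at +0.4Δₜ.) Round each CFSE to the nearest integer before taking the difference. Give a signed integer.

-1691

Octahedral high-spin t₂g¹ eg⁰: CFSE = -0.4 × 12680 = -5072 cm⁻¹.
In a tetrahedral site the filling is e¹ t₂⁰: CFSE(tet) = -0.6Δₜ = -0.6 × (4/9)(12680) = -3381 cm⁻¹.
OSPE = CFSE(oct) − CFSE(tet) = -5072 − (-3381) = -1691 cm⁻¹.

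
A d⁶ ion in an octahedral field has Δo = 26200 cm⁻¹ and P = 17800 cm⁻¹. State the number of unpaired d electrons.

0

Δo > P, so pairing is preferred: the ground state is low-spin.
Configuration: t2g^6 e_g^0.
Unpaired electrons: 0.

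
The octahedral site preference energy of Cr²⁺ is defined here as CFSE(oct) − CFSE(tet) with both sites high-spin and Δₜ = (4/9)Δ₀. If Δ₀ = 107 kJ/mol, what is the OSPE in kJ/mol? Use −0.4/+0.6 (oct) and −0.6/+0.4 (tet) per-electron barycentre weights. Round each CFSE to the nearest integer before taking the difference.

Cr is in group 6, so Cr²⁺ is d⁴ (6 − 2 = 4).
Octahedral high-spin t2g^3 e_g^1: CFSE = -0.6 × 107 = -64 kJ/mol.
Tetrahedral e^2 t2^2 gives -0.4Δₜ = -0.4 × (4/9) × 107 = -19 kJ/mol.
OSPE = CFSE(oct) − CFSE(tet) = -64 − (-19) = -45 kJ/mol.

-45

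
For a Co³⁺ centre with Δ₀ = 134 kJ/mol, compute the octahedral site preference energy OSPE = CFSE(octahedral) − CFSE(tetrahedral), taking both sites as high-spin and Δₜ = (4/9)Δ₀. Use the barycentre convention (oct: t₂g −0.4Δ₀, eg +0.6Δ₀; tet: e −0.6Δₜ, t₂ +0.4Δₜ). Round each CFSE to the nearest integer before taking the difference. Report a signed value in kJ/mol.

Co is in group 9, so Co³⁺ is d⁶ (9 − 3 = 6).
Octahedral (high-spin): t2g^4 e_g^2, CFSE = 4(−0.4) + 2(+0.6) = -0.4Δ₀ = -0.4 × 134 = -54 kJ/mol.
Tetrahedral e^3 t2^3 gives -0.6Δₜ = -0.6 × (4/9) × 134 = -36 kJ/mol.
OSPE = -54 − (-36) = -18 kJ/mol.

-18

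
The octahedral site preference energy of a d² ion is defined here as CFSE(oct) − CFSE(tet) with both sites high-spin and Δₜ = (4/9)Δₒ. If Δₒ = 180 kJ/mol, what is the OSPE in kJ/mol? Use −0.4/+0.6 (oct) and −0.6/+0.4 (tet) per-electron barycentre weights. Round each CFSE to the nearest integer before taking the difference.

Octahedral (high-spin): t2g^2 e_g^0, CFSE = 2(−0.4) + 0(+0.6) = -0.8Δₒ = -0.8 × 180 = -144 kJ/mol.
In a tetrahedral site the filling is e^2 t2^0: CFSE(tet) = -1.2Δₜ = -1.2 × (4/9)(180) = -96 kJ/mol.
OSPE = CFSE(oct) − CFSE(tet) = -144 − (-96) = -48 kJ/mol.

-48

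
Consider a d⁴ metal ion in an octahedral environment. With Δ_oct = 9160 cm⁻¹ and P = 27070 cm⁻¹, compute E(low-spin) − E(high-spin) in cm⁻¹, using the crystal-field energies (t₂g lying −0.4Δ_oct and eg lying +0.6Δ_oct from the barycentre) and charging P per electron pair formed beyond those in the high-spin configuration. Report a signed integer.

17910

High-spin: t₂g³ eg¹, CFSE = -0.6Δ_oct = -5496 cm⁻¹.
Low-spin t₂g⁴ eg⁰ gives -1.6Δ_oct = -14656 cm⁻¹, but forming 1 extra pair costs 1P = 27070 cm⁻¹, so E(LS) = -14656 + 27070 = 12414 cm⁻¹.
Thus E(LS) − E(HS) = 17910 cm⁻¹.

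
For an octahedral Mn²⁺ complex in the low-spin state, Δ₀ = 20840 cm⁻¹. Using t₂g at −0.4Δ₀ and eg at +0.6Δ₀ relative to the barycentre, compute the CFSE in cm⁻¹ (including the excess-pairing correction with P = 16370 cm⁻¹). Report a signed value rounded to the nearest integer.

-8940

Mn sits in group 7; removing 2 electrons leaves Mn²⁺ with 7 − 2 = 5 d electrons.
The d⁵ electrons fill as t₂g⁵ eg⁰.
Orbital CFSE = 5(-0.4) + 0(0.6) = -2.0Δ₀ = -2.0 × 20840 = -41680 cm⁻¹.
High-spin d⁵ would be t₂g³ eg² with 0 pairs; low-spin has 2, so 2 excess pairs cost +2P = +32740 cm⁻¹.
Net CFSE = -41680 + 32740 = -8940 cm⁻¹.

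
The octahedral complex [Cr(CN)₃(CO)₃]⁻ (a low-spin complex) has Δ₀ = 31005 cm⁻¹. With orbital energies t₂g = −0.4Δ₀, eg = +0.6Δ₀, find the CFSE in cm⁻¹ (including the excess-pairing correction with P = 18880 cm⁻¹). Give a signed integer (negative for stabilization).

-30728

Ligand charges: 3×(-1) from CN⁻ and 3×(+0) from CO sum to -3; with overall charge -1, Cr is +2.
Cr is in group 6, so Cr²⁺ is d⁴ (6 − 2 = 4).
Electron filling gives t₂g⁴ eg⁰.
CFSE(orbital) = 4×(-0.4Δ₀) + 0×(0.6Δ₀) = -1.6Δ₀; with Δ₀ = 31005 cm⁻¹ that is -49608 cm⁻¹.
Relative to high-spin t₂g³ eg¹ (0 paired), the low-spin configuration has 1 additional pair, contributing +1 × 18880 = +18880 cm⁻¹.
Overall CFSE = -49608 + 18880 = -30728 cm⁻¹.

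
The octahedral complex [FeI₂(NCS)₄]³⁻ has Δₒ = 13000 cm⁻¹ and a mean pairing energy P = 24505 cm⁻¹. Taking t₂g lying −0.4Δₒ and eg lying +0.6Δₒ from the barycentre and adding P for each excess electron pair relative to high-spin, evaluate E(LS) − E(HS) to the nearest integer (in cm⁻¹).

23010

Ligand charges: 2×(-1) from I⁻ and 4×(-1) from NCS⁻ sum to -6; with overall charge -3, Fe is +3.
Fe is in group 8, so Fe³⁺ is d⁵ (8 − 3 = 5).
High-spin d⁵ fills as t₂g³ eg² with CFSE 3(−0.4) + 2(+0.6) = 0.0Δₒ = 0 cm⁻¹.
Low-spin: t₂g⁵ eg⁰, orbital CFSE = -2.0Δₒ = -26000 cm⁻¹; plus 2 excess pairs × P = +49010 cm⁻¹; total 23010 cm⁻¹.
The difference is 23010 − (0) = 23010 cm⁻¹, so high-spin lies lower.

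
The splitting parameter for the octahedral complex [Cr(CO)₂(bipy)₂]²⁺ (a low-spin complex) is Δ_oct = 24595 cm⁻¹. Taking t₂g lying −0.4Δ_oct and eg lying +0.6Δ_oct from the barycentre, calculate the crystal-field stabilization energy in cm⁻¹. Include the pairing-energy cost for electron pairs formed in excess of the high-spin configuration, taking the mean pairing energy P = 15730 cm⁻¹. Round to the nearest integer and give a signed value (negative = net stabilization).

-23622

Ligand charges: 2×(+0) from CO and 2×(+0) from bipy sum to +0; with overall charge +2, Cr is +2.
Cr sits in group 6; removing 2 electrons leaves Cr²⁺ with 6 − 2 = 4 d electrons.
Configuration: t₂g⁴ eg⁰.
CFSE(orbital) = 4×(-0.4Δ_oct) + 0×(0.6Δ_oct) = -1.6Δ_oct; with Δ_oct = 24595 cm⁻¹ that is -39352 cm⁻¹.
Relative to high-spin t₂g³ eg¹ (0 paired), the low-spin configuration has 1 additional pair, contributing +1 × 15730 = +15730 cm⁻¹.
Net CFSE = -39352 + 15730 = -23622 cm⁻¹.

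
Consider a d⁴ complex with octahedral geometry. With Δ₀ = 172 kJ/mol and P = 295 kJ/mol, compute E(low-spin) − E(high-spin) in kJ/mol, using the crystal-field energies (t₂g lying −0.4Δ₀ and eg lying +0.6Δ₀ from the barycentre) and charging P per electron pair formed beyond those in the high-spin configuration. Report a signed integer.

123

High-spin d⁴ fills as t₂g³ eg¹ with CFSE 3(−0.4) + 1(+0.6) = -0.6Δ₀ = -103 kJ/mol.
For low-spin the configuration is t₂g⁴ eg⁰: orbital energy -1.6 × 172 = -275 kJ/mol, and 1 additional pair relative to high-spin adds 295 kJ/mol, giving 20 kJ/mol.
Thus E(LS) − E(HS) = 123 kJ/mol.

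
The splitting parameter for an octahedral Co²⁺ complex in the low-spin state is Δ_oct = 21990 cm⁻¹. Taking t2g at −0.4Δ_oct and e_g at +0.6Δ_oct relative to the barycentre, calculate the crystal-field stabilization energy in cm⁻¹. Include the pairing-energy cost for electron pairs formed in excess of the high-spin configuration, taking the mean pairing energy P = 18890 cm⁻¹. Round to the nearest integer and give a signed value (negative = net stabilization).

Group 9 minus oxidation state +2 gives a d⁷ configuration for Co²⁺.
Configuration: t2g^6 e_g^1.
CFSE(orbital) = 6×(-0.4Δ_oct) + 1×(0.6Δ_oct) = -1.8Δ_oct; with Δ_oct = 21990 cm⁻¹ that is -39582 cm⁻¹.
Pairing penalty: 3 pairs vs 2 in the high-spin reference → 1 extra × P = 18890 cm⁻¹.
Overall CFSE = -39582 + 18890 = -20692 cm⁻¹.

-20692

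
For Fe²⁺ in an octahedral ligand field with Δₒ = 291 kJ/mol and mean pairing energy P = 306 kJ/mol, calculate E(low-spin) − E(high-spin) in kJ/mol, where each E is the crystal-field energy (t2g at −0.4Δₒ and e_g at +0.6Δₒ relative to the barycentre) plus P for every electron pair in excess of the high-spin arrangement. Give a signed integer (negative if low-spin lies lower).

30

Fe sits in group 8; removing 2 electrons leaves Fe²⁺ with 8 − 2 = 6 d electrons.
In the high-spin limit (t2g^4 e_g^2) the orbital term is -0.4Δₒ = -116 kJ/mol, with no excess pairing.
Low-spin t2g^6 e_g^0 gives -2.4Δₒ = -698 kJ/mol, but forming 2 extra pairs costs 2P = 612 kJ/mol, so E(LS) = -698 + 612 = -86 kJ/mol.
Thus E(LS) − E(HS) = 30 kJ/mol.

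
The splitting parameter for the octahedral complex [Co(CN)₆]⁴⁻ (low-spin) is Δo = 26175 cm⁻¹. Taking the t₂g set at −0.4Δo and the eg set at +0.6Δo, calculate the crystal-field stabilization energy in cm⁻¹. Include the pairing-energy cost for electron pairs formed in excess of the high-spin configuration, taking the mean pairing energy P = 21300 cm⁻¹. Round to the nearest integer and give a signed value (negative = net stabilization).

Each CN⁻ contributes -1; 6 × (-1) = -6. With overall charge -4, Co is in the +2 oxidation state.
Co is in group 9, so Co²⁺ is d⁷ (9 − 2 = 7).
Configuration: t₂g⁶ eg¹.
The orbital stabilization is -1.8Δo = -1.8 × 26175 = -47115 cm⁻¹.
Relative to high-spin t₂g⁵ eg² (2 paired), the low-spin configuration has 1 additional pair, contributing +1 × 21300 = +21300 cm⁻¹.
Overall CFSE = -47115 + 21300 = -25815 cm⁻¹.

-25815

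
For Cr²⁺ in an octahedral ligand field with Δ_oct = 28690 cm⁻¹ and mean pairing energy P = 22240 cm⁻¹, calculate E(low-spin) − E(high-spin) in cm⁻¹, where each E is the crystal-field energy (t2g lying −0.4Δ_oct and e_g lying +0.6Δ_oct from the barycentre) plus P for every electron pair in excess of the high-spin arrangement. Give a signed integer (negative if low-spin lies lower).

-6450

Cr is in group 6, so Cr²⁺ is d⁴ (6 − 2 = 4).
In the high-spin limit (t2g^3 e_g^1) the orbital term is -0.6Δ_oct = -17214 cm⁻¹, with no excess pairing.
Low-spin t2g^4 e_g^0 gives -1.6Δ_oct = -45904 cm⁻¹, but forming 1 extra pair costs 1P = 22240 cm⁻¹, so E(LS) = -45904 + 22240 = -23664 cm⁻¹.
E(LS) − E(HS) = -23664 − (-17214) = -6450 cm⁻¹.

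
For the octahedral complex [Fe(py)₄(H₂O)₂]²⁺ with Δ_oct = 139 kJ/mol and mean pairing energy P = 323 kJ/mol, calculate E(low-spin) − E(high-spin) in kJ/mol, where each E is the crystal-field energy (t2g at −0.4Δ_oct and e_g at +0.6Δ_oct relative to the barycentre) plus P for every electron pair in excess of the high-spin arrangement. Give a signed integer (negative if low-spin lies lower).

368

Ligand charges: 4×(+0) from py and 2×(+0) from H₂O sum to +0; with overall charge +2, Fe is +2.
Fe sits in group 8; removing 2 electrons leaves Fe²⁺ with 8 − 2 = 6 d electrons.
High-spin d⁶ fills as t2g^4 e_g^2 with CFSE 4(−0.4) + 2(+0.6) = -0.4Δ_oct = -56 kJ/mol.
Low-spin: t2g^6 e_g^0, orbital CFSE = -2.4Δ_oct = -334 kJ/mol; plus 2 excess pairs × P = +646 kJ/mol; total 312 kJ/mol.
Thus E(LS) − E(HS) = 368 kJ/mol.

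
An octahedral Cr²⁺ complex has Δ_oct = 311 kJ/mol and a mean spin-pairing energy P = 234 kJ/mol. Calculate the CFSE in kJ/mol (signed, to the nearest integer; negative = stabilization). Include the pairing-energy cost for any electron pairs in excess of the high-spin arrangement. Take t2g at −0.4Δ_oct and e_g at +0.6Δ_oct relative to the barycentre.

Cr sits in group 6; removing 2 electrons leaves Cr²⁺ with 6 − 2 = 4 d electrons.
Δ_oct > P, so pairing is preferred: the ground state is low-spin.
Configuration: t2g^4 e_g^0.
Orbital CFSE = -1.6Δ_oct = -1.6 × 311 = -498 kJ/mol.
Excess pairs vs high-spin: 1 − 0 = 1; pairing cost = +234 kJ/mol.
Net CFSE = -498 + 234 = -264 kJ/mol.

-264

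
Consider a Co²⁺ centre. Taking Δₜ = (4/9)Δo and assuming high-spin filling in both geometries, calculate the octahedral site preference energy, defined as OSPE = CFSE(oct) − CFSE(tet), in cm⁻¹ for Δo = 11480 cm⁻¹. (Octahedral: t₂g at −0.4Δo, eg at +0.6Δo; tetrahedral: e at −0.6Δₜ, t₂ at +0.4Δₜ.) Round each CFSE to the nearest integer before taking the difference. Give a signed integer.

Co is in group 9, so Co²⁺ is d⁷ (9 − 2 = 7).
In an octahedral site d⁷ (HS) is t₂g⁵ eg², giving CFSE(oct) = -0.8Δo = -9184 cm⁻¹.
Tetrahedral: e⁴ t₂³, CFSE = 4(−0.6) + 3(+0.4) = -1.2Δₜ = -1.2 × (4/9) × 11480 = -6123 cm⁻¹.
OSPE = CFSE(oct) − CFSE(tet) = -9184 − (-6123) = -3061 cm⁻¹.

-3061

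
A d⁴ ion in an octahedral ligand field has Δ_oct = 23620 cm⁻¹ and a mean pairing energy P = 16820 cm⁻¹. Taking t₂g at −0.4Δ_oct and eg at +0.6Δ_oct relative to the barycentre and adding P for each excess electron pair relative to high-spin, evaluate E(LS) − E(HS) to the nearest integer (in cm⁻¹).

In the high-spin limit (t₂g³ eg¹) the orbital term is -0.6Δ_oct = -14172 cm⁻¹, with no excess pairing.
Low-spin t₂g⁴ eg⁰ gives -1.6Δ_oct = -37792 cm⁻¹, but forming 1 extra pair costs 1P = 16820 cm⁻¹, so E(LS) = -37792 + 16820 = -20972 cm⁻¹.
Thus E(LS) − E(HS) = -6800 cm⁻¹.

-6800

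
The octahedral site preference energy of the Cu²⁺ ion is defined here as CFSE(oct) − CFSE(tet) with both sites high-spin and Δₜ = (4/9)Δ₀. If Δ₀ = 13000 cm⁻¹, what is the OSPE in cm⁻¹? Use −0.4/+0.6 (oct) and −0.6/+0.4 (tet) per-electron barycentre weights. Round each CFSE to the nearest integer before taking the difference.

Cu sits in group 11; removing 2 electrons leaves Cu²⁺ with 11 − 2 = 9 d electrons.
In an octahedral site d⁹ (HS) is t2g^6 e_g^3, giving CFSE(oct) = -0.6Δ₀ = -7800 cm⁻¹.
Tetrahedral: e^4 t2^5, CFSE = 4(−0.6) + 5(+0.4) = -0.4Δₜ = -0.4 × (4/9) × 13000 = -2311 cm⁻¹.
Subtracting, OSPE = -7800 − (-2311) = -5489 cm⁻¹.

-5489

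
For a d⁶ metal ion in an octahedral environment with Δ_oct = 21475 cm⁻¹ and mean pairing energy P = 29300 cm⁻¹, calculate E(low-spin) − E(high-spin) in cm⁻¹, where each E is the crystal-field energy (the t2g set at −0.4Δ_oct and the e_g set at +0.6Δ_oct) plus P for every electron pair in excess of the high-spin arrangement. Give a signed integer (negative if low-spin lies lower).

15650

High-spin d⁶ fills as t2g^4 e_g^2 with CFSE 4(−0.4) + 2(+0.6) = -0.4Δ_oct = -8590 cm⁻¹.
Low-spin t2g^6 e_g^0 gives -2.4Δ_oct = -51540 cm⁻¹, but forming 2 extra pairs costs 2P = 58600 cm⁻¹, so E(LS) = -51540 + 58600 = 7060 cm⁻¹.
Thus E(LS) − E(HS) = 15650 cm⁻¹.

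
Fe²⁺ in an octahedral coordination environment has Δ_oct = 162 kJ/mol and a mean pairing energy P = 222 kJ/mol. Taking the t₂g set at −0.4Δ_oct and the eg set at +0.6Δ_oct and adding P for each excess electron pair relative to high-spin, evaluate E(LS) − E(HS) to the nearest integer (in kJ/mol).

Fe sits in group 8; removing 2 electrons leaves Fe²⁺ with 8 − 2 = 6 d electrons.
High-spin d⁶ fills as t₂g⁴ eg² with CFSE 4(−0.4) + 2(+0.6) = -0.4Δ_oct = -65 kJ/mol.
Low-spin t₂g⁶ eg⁰ gives -2.4Δ_oct = -389 kJ/mol, but forming 2 extra pairs costs 2P = 444 kJ/mol, so E(LS) = -389 + 444 = 55 kJ/mol.
The difference is 55 − (-65) = 120 kJ/mol, so high-spin lies lower.

120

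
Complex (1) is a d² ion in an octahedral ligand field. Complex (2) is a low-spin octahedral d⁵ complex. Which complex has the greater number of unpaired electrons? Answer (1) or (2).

(1): t2g^2 e_g^0 → 2 unpaired.
(2): t₂g⁵ eg⁰ → 1 unpaired.
So (1) has more unpaired electrons.

(1)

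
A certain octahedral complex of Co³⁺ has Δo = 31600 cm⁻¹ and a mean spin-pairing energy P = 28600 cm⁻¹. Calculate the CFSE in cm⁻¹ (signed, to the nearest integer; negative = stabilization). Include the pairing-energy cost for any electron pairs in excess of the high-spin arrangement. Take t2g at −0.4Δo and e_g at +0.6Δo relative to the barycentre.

Co³⁺: group 9, so d-count = 9 − 3 = 6.
Δo > P, so pairing is preferred: the ground state is low-spin.
That gives t2g^6 e_g^0.
Orbital CFSE = -2.4Δo = -2.4 × 31600 = -75840 cm⁻¹.
Excess pairs vs high-spin: 3 − 1 = 2; pairing cost = +57200 cm⁻¹.
Net CFSE = -75840 + 57200 = -18640 cm⁻¹.

-18640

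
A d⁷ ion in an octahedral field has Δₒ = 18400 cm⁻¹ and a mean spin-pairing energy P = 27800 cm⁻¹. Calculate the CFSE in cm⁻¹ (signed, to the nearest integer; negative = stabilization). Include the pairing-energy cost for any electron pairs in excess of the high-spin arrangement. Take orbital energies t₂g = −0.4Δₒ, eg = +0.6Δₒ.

Since Δₒ = 18400 cm⁻¹ < P = 27800 cm⁻¹, the complex adopts the high-spin configuration.
That gives t₂g⁵ eg².
Orbital CFSE = -0.8Δₒ = -0.8 × 18400 = -14720 cm⁻¹.
High-spin has no excess pairs, so no pairing correction applies.

-14720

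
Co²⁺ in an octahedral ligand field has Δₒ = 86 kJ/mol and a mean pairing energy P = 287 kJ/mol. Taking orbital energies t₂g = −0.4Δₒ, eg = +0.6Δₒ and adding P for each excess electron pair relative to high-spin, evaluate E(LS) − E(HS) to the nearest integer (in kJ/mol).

201

Co is in group 9, so Co²⁺ is d⁷ (9 − 2 = 7).
High-spin d⁷ fills as t₂g⁵ eg² with CFSE 5(−0.4) + 2(+0.6) = -0.8Δₒ = -69 kJ/mol.
For low-spin the configuration is t₂g⁶ eg¹: orbital energy -1.8 × 86 = -155 kJ/mol, and 1 additional pair relative to high-spin adds 287 kJ/mol, giving 132 kJ/mol.
Thus E(LS) − E(HS) = 201 kJ/mol.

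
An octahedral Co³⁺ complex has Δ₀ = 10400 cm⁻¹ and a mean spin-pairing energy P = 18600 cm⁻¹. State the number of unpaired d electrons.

4

Group 9 minus oxidation state +3 gives a d⁶ configuration for Co³⁺.
Here Δ₀ < P (10400 < 18600), so the high-spin state is favoured.
Configuration: t₂g⁴ eg².
Unpaired electrons: 4.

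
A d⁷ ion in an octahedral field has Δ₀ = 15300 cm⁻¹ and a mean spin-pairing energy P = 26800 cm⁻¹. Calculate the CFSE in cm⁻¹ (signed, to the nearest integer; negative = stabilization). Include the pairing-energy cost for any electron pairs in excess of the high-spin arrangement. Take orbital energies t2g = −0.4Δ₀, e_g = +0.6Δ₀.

Here Δ₀ < P (15300 < 26800), so the high-spin state is favoured.
Filling d⁷ accordingly: t2g^5 e_g^2.
Orbital CFSE = -0.8Δ₀ = -0.8 × 15300 = -12240 cm⁻¹.
High-spin has no excess pairs, so no pairing correction applies.

-12240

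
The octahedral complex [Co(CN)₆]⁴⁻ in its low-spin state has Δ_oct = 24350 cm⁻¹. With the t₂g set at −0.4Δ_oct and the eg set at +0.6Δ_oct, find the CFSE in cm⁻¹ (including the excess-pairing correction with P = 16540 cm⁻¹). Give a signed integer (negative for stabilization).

-27290

Each CN⁻ contributes -1; 6 × (-1) = -6. With overall charge -4, Co is in the +2 oxidation state.
Group 9 minus oxidation state +2 gives a d⁷ configuration for Co²⁺.
The d⁷ electrons fill as t₂g⁶ eg¹.
The orbital stabilization is -1.8Δ_oct = -1.8 × 24350 = -43830 cm⁻¹.
High-spin d⁷ would be t₂g⁵ eg² with 2 pairs; low-spin has 3, so 1 excess pair costs +1P = +16540 cm⁻¹.
Net CFSE = -43830 + 16540 = -27290 cm⁻¹.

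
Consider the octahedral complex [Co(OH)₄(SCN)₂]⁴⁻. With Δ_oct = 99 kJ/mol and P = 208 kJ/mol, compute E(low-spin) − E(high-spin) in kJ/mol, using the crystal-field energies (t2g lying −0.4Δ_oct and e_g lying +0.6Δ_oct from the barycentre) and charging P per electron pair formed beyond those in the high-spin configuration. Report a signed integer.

109

Ligand charges: 4×(-1) from OH⁻ and 2×(-1) from SCN⁻ sum to -6; with overall charge -4, Co is +2.
Co²⁺: group 9, so d-count = 9 − 2 = 7.
In the high-spin limit (t2g^5 e_g^2) the orbital term is -0.8Δ_oct = -79 kJ/mol, with no excess pairing.
For low-spin the configuration is t2g^6 e_g^1: orbital energy -1.8 × 99 = -178 kJ/mol, and 1 additional pair relative to high-spin adds 208 kJ/mol, giving 30 kJ/mol.
The difference is 30 − (-79) = 109 kJ/mol, so high-spin lies lower.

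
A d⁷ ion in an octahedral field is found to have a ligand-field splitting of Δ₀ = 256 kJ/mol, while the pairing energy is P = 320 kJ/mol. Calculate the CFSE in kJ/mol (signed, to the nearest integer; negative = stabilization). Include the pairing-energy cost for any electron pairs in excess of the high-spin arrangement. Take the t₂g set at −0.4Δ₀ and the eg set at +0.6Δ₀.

With Δ₀ < P the complex is high-spin.
Filling d⁷ accordingly: t₂g⁵ eg².
Orbital CFSE = -0.8Δ₀ = -0.8 × 256 = -205 kJ/mol.
High-spin has no excess pairs, so no pairing correction applies.

-205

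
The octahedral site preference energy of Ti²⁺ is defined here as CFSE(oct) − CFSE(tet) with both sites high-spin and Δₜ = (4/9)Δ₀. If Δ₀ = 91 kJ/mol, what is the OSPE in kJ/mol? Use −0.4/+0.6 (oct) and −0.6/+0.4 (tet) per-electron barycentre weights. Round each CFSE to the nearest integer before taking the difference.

-24

Group 4 minus oxidation state +2 gives a d² configuration for Ti²⁺.
Octahedral high-spin t₂g² eg⁰: CFSE = -0.8 × 91 = -73 kJ/mol.
Tetrahedral: e² t₂⁰, CFSE = 2(−0.6) + 0(+0.4) = -1.2Δₜ = -1.2 × (4/9) × 91 = -49 kJ/mol.
Subtracting, OSPE = -73 − (-49) = -24 kJ/mol.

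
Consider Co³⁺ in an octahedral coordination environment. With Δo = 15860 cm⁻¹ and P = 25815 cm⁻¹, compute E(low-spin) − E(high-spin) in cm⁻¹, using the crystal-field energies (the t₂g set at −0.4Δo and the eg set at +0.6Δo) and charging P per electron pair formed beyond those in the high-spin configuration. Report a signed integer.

19910

Group 9 minus oxidation state +3 gives a d⁶ configuration for Co³⁺.
In the high-spin limit (t₂g⁴ eg²) the orbital term is -0.4Δo = -6344 cm⁻¹, with no excess pairing.
Low-spin: t₂g⁶ eg⁰, orbital CFSE = -2.4Δo = -38064 cm⁻¹; plus 2 excess pairs × P = +51630 cm⁻¹; total 13566 cm⁻¹.
E(LS) − E(HS) = 13566 − (-6344) = 19910 cm⁻¹.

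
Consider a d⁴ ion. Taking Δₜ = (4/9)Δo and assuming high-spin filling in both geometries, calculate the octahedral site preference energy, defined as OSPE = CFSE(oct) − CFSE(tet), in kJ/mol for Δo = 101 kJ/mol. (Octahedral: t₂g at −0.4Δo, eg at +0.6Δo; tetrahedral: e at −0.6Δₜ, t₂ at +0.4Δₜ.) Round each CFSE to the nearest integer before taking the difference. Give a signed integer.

In an octahedral site d⁴ (HS) is t2g^3 e_g^1, giving CFSE(oct) = -0.6Δo = -61 kJ/mol.
Tetrahedral: e^2 t2^2, CFSE = 2(−0.6) + 2(+0.4) = -0.4Δₜ = -0.4 × (4/9) × 101 = -18 kJ/mol.
Subtracting, OSPE = -61 − (-18) = -43 kJ/mol.

-43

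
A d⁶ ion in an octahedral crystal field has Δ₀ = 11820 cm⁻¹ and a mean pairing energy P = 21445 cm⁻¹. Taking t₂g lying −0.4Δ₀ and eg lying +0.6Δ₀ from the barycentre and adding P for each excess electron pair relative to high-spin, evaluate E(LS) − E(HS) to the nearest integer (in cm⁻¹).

19250

In the high-spin limit (t₂g⁴ eg²) the orbital term is -0.4Δ₀ = -4728 cm⁻¹, with no excess pairing.
For low-spin the configuration is t₂g⁶ eg⁰: orbital energy -2.4 × 11820 = -28368 cm⁻¹, and 2 additional pairs relative to high-spin add 42890 cm⁻¹, giving 14522 cm⁻¹.
The difference is 14522 − (-4728) = 19250 cm⁻¹, so high-spin lies lower.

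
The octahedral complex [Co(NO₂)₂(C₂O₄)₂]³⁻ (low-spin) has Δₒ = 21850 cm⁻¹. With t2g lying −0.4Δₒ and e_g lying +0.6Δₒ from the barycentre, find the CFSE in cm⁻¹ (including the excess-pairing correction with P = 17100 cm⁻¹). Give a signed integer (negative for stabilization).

Ligand charges: 2×(-1) from NO₂⁻ and 2×(-2) from C₂O₄²⁻ sum to -6; with overall charge -3, Co is +3.
Co sits in group 9; removing 3 electrons leaves Co³⁺ with 9 − 3 = 6 d electrons.
The d⁶ electrons fill as t2g^6 e_g^0.
The orbital stabilization is -2.4Δₒ = -2.4 × 21850 = -52440 cm⁻¹.
High-spin d⁶ would be t2g^4 e_g^2 with 1 pair; low-spin has 3, so 2 excess pairs cost +2P = +34200 cm⁻¹.
Net CFSE = -52440 + 34200 = -18240 cm⁻¹.

-18240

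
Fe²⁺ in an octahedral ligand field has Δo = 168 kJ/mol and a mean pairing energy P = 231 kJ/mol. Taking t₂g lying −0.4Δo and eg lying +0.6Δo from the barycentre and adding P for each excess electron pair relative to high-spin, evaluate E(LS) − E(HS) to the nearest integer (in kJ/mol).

126

Fe²⁺: group 8, so d-count = 8 − 2 = 6.
High-spin d⁶ fills as t₂g⁴ eg² with CFSE 4(−0.4) + 2(+0.6) = -0.4Δo = -67 kJ/mol.
Low-spin t₂g⁶ eg⁰ gives -2.4Δo = -403 kJ/mol, but forming 2 extra pairs costs 2P = 462 kJ/mol, so E(LS) = -403 + 462 = 59 kJ/mol.
The difference is 59 − (-67) = 126 kJ/mol, so high-spin lies lower.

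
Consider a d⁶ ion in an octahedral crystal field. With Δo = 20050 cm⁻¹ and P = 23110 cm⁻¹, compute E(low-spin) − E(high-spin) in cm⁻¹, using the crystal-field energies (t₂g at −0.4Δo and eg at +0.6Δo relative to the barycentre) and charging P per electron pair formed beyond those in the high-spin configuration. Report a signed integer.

6120

High-spin: t₂g⁴ eg², CFSE = -0.4Δo = -8020 cm⁻¹.
For low-spin the configuration is t₂g⁶ eg⁰: orbital energy -2.4 × 20050 = -48120 cm⁻¹, and 2 additional pairs relative to high-spin add 46220 cm⁻¹, giving -1900 cm⁻¹.
Thus E(LS) − E(HS) = 6120 cm⁻¹.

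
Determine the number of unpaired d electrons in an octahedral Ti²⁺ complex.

Ti²⁺: group 4, so d-count = 4 − 2 = 2.
Configuration: t₂g² eg⁰, giving 2 unpaired electrons.

2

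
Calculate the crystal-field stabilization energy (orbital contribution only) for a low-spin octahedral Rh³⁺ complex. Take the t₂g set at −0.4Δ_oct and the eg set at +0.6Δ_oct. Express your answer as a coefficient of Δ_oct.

-2.4 Δ_oct

Group 9 minus oxidation state +3 gives a d⁶ configuration for Rh³⁺.
Configuration: t₂g⁶ eg⁰.
CFSE = 6(-0.4Δ_oct) + 0(0.6Δ_oct) = -2.4Δ_oct + 0.0Δ_oct = -2.4Δ_oct.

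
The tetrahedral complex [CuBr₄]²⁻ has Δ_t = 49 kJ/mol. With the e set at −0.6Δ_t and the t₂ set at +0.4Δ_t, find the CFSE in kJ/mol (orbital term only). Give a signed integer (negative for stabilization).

Each Br⁻ contributes -1; 4 × (-1) = -4. With overall charge -2, Cu is in the +2 oxidation state.
Cu sits in group 11; removing 2 electrons leaves Cu²⁺ with 11 − 2 = 9 d electrons.
Tetrahedral fields are weak (Δₜ ≈ 4/9 Δₒ), so electrons fill high-spin.
Configuration: e⁴ t₂⁵.
The orbital stabilization is -0.4Δ_t = -0.4 × 49 = -20 kJ/mol.

-20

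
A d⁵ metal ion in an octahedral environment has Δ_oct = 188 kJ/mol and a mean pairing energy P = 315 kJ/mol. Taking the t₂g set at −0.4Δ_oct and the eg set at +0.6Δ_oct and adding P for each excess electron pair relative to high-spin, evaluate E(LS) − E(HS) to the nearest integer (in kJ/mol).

In the high-spin limit (t₂g³ eg²) the orbital term is 0.0Δ_oct = 0 kJ/mol, with no excess pairing.
Low-spin t₂g⁵ eg⁰ gives -2.0Δ_oct = -376 kJ/mol, but forming 2 extra pairs costs 2P = 630 kJ/mol, so E(LS) = -376 + 630 = 254 kJ/mol.
The difference is 254 − (0) = 254 kJ/mol, so high-spin lies lower.

254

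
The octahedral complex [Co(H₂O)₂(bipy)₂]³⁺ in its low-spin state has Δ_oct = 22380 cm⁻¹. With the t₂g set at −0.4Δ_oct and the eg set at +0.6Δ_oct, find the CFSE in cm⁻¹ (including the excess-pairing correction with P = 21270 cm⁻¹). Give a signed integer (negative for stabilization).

Ligand charges: 2×(+0) from H₂O and 2×(+0) from bipy sum to +0; with overall charge +3, Co is +3.
Co sits in group 9; removing 3 electrons leaves Co³⁺ with 9 − 3 = 6 d electrons.
Electron filling gives t₂g⁶ eg⁰.
Orbital CFSE = 6(-0.4) + 0(0.6) = -2.4Δ_oct = -2.4 × 22380 = -53712 cm⁻¹.
Pairing penalty: 3 pairs vs 1 in the high-spin reference → 2 extra × P = 42540 cm⁻¹.
Overall CFSE = -53712 + 42540 = -11172 cm⁻¹.

-11172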